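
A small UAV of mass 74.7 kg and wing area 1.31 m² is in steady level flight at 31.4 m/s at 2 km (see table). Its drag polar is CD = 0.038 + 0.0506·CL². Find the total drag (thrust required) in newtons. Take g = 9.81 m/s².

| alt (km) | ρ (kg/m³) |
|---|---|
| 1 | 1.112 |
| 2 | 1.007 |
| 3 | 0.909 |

D = 66.5 N

At 2 km, from the table: ρ = 1.007 kg/m³.
Level flight ⇒ L = W = m·g = 74.7 × 9.81 = 732.81 N.
q = ½ρv² = ½ × 1.007 × 31.4² = 496.4 Pa.
CL = W/(q·S) = 732.81 / (496.4 × 1.31) = 1.127.
CD = 0.038 + 0.0506 × 1.127² = 0.1022.
D = q·S·CD = 496.4 × 1.31 × 0.1022 = 66.5 N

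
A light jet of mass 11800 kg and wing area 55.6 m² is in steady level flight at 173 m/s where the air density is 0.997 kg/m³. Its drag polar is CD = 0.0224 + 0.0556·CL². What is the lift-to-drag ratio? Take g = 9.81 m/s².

L/D = 5.94

Weight W = mg = 11800 × 9.81 = 1.1576×10^5 N; in level flight L = W.
Dynamic pressure q = 0.5 × 0.997 × 173² = 14920 Pa.
Required CL = L/(qS) = 1.1576×10^5/(14920·55.6) = 0.1395.
CD = 0.0224 + 0.0556 × 0.1395² = 0.02348.
L/D = CL/CD = 0.1395 / 0.02348 = 5.94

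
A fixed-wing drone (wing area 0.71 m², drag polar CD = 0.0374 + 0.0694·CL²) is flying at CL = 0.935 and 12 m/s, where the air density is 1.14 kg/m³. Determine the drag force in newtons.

D = 5.72 N

CD = 0.0374 + 0.0694 × 0.935² = 0.09807
D = ½ρv²S·CD = ½ × 1.14 × 12² × 0.71 × 0.09807 = 5.72 N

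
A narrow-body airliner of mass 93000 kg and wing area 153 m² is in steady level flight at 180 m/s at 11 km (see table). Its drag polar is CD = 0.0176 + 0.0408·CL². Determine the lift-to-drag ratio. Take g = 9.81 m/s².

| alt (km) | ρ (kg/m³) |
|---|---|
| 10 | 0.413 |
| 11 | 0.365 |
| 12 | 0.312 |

At 11 km, from the table: ρ = 0.365 kg/m³.
In steady level flight, lift balances weight: W = mg = 93000 × 9.81 = 9.1233×10^5 N.
q = ½ρv² = ½ × 0.365 × 180² = 5913 Pa.
Required CL = L/(qS) = 9.1233×10^5/(5913·153) = 1.008.
CD = 0.0176 + 0.0408 × 1.008² = 0.05909.
L/D = CL/CD = 1.008 / 0.05909 = 17.1

L/D = 17.1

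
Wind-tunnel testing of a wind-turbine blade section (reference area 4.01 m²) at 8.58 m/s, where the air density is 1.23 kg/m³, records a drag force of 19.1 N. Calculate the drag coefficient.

CD = 0.105

From D = ½ρv²S·CD, rearranging gives CD = 2D/(ρv²S).
CD = 2 × 19.1 / (1.23 × 8.58² × 4.01) = 0.105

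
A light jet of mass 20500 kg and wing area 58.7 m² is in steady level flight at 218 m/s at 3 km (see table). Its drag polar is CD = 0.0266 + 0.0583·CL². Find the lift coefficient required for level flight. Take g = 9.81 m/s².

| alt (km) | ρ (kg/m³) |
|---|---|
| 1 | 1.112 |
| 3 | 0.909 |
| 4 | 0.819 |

CL = 0.159

At 3 km, from the table: ρ = 0.909 kg/m³.
Level flight ⇒ L = W = m·g = 20500 × 9.81 = 2.011×10^5 N.
Dynamic pressure q = 0.5 × 0.909 × 218² = 21600 Pa.
CL = W/(q·S) = 2.011×10^5 / (21600 × 58.7) = 0.1586.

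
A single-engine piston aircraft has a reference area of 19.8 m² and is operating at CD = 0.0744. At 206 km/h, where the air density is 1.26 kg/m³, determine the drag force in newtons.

Convert speed: v = 206 km/h ÷ 3.6 = 57.22 m/s.
Dynamic pressure q = ½ρv² = ½ × 1.26 × 57.22² = 2063 Pa.
D = q·S·CD = 2063 × 19.8 × 0.0744 = 3040 N

D = 3040 N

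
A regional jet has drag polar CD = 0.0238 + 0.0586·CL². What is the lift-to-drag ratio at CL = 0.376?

L/D = 11.7

CD = 0.0238 + 0.0586 × 0.376² = 0.03208
L/D = CL/CD = 0.376 / 0.03208 = 11.7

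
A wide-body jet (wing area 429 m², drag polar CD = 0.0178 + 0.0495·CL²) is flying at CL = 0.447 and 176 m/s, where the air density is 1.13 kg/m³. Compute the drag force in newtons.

D = 2.08×10^5 N

CD = 0.0178 + 0.0495 × 0.447² = 0.02769
D = ½ρv²S·CD = ½ × 1.13 × 176² × 429 × 0.02769 = 2.08×10^5 N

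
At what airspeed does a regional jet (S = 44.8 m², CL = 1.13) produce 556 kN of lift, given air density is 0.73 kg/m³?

L = ½ρv²S·CL ⇒ v = √(2L/(ρ·S·CL))
v = √(2 × 5.56×10^5 / (0.73 × 44.8 × 1.13)) = √30090 = 173 m/s

v = 173 m/s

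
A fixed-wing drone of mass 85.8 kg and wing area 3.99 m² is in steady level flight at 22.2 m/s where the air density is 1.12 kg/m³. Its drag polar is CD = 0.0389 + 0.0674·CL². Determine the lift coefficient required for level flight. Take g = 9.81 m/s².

CL = 0.764

Weight W = mg = 85.8 × 9.81 = 841.7 N; in level flight L = W.
Dynamic pressure q = 0.5 × 1.12 × 22.2² = 276 Pa.
Required CL = L/(qS) = 841.7/(276·3.99) = 0.7643.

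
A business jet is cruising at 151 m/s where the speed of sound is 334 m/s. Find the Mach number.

M = v/a = 151 / 334 = 0.452

M = 0.452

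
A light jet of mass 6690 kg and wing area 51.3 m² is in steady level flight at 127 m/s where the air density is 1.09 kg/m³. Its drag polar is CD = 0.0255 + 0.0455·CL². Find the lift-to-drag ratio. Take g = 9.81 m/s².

In steady level flight, lift balances weight: W = mg = 6690 × 9.81 = 65629 N.
q = ½ρv² = ½ × 1.09 × 127² = 8790 Pa.
CL = 2W/(ρv²S) = 2×65629/(1.09×127²×51.3) = 0.1455.
CD = 0.0255 + 0.0455 × 0.1455² = 0.02646.
L/D = CL/CD = 0.1455 / 0.02646 = 5.5

L/D = 5.5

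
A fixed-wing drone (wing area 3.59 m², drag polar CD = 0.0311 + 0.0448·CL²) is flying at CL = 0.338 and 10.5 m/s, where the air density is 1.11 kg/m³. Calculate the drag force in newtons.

CD = 0.0311 + 0.0448 × 0.338² = 0.03622
D = ½ρv²S·CD = ½ × 1.11 × 10.5² × 3.59 × 0.03622 = 7.96 N

D = 7.96 N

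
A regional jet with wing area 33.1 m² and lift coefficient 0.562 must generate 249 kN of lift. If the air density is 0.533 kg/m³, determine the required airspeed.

L = ½ρv²S·CL ⇒ v = √(2L/(ρ·S·CL))
v = √(2 × 2.49×10^5 / (0.533 × 33.1 × 0.562)) = √50230 = 224 m/s

v = 224 m/s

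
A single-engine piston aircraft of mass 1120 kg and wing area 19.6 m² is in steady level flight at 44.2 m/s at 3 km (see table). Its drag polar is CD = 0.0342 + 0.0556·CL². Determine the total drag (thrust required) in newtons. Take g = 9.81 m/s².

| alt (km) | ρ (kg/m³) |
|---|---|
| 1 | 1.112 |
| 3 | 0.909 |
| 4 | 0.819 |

At 3 km, from the table: ρ = 0.909 kg/m³.
Level flight ⇒ L = W = m·g = 1120 × 9.81 = 10987 N.
q = ½ρv² = ½ × 0.909 × 44.2² = 887.9 Pa.
CL = 2W/(ρv²S) = 2×10987/(0.909×44.2²×19.6) = 0.6313.
CD = 0.0342 + 0.0556 × 0.6313² = 0.05636.
D = q·S·CD = 887.9 × 19.6 × 0.05636 = 980.9 N

D = 981 N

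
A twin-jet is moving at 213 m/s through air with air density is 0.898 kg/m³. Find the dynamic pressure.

q = ½ρv² = ½ × 0.898 × 213² = 20400 Pa

q = 20400 Pa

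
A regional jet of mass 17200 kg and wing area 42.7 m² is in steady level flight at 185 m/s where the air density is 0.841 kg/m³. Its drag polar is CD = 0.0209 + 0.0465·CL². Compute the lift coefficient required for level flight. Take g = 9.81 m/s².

In steady level flight, lift balances weight: W = mg = 17200 × 9.81 = 1.6873×10^5 N.
Dynamic pressure q = 0.5 × 0.841 × 185² = 14390 Pa.
CL = W/(q·S) = 1.6873×10^5 / (14390 × 42.7) = 0.2746.

CL = 0.275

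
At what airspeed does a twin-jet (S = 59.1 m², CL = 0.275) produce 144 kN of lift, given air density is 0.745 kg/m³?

L = ½ρv²S·CL ⇒ v = √(2L/(ρ·S·CL))
v = √(2 × 1.44×10^5 / (0.745 × 59.1 × 0.275)) = √23790 = 154 m/s

v = 154 m/s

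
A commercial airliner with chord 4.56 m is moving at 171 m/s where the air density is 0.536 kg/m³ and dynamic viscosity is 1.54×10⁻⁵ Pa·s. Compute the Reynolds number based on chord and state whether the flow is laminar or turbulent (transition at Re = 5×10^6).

Re = ρ·v·c/μ = 0.536 × 171 × 4.56 / (1.54×10⁻⁵) = 2.71×10^7
Since 2.71×10^7 > 5×10^6, the flow is turbulent.

Re = 2.71×10^7 (turbulent)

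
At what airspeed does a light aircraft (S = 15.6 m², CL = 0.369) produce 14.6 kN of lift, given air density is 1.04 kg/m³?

v = 69.8 m/s

L = ½ρv²S·CL ⇒ v = √(2L/(ρ·S·CL))
v = √(2 × 14600 / (1.04 × 15.6 × 0.369)) = √4878 = 69.8 m/s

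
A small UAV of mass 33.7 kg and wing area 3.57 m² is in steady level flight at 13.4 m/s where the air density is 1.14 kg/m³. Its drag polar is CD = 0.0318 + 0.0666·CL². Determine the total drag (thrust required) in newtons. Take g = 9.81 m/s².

Weight W = mg = 33.7 × 9.81 = 330.6 N; in level flight L = W.
Dynamic pressure q = 0.5 × 1.14 × 13.4² = 102.3 Pa.
CL = 2W/(ρv²S) = 2×330.6/(1.14×13.4²×3.57) = 0.9048.
CD = 0.0318 + 0.0666 × 0.9048² = 0.08632.
D = q·S·CD = 102.3 × 3.57 × 0.08632 = 31.54 N

D = 31.5 N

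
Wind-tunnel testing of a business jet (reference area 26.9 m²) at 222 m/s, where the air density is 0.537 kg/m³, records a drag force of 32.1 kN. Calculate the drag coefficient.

CD = 0.0902

From D = ½ρv²S·CD, rearranging gives CD = 2D/(ρv²S).
CD = 2 × 32100 / (0.537 × 222² × 26.9) = 0.0902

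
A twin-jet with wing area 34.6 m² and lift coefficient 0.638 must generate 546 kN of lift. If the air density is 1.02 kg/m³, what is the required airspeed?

L = ½ρv²S·CL ⇒ v = √(2L/(ρ·S·CL))
v = √(2 × 5.46×10^5 / (1.02 × 34.6 × 0.638)) = √48500 = 220 m/s

v = 220 m/s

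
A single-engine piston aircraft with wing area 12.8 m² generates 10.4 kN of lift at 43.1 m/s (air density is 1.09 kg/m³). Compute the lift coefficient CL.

CL = 0.803

From L = ½ρv²S·CL, rearranging gives CL = 2L/(ρv²S).
CL = 2 × 10400 / (1.09 × 43.1² × 12.8) = 0.803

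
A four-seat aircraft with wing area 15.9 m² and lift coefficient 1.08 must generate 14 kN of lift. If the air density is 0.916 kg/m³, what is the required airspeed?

v = 42.2 m/s

L = ½ρv²S·CL ⇒ v = √(2L/(ρ·S·CL))
v = √(2 × 14000 / (0.916 × 15.9 × 1.08)) = √1780 = 42.2 m/s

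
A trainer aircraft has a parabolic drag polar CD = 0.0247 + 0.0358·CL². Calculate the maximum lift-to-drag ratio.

(L/D)max = 16.8

For CD = CD0 + K·CL², (L/D)max occurs at CL* = √(CD0/K) and equals 1/(2√(K·CD0)).
(L/D)max = 1/(2√(0.0358 × 0.0247)) = 1/(2 × 0.02974) = 16.8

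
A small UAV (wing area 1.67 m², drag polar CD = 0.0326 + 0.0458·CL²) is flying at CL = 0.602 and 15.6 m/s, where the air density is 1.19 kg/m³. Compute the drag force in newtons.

CD = 0.0326 + 0.0458 × 0.602² = 0.0492
D = ½ρv²S·CD = ½ × 1.19 × 15.6² × 1.67 × 0.0492 = 11.9 N

D = 11.9 N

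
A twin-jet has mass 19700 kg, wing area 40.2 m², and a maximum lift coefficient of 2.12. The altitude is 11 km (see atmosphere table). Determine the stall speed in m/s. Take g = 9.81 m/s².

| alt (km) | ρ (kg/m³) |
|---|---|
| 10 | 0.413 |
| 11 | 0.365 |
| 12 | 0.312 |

V_stall = 111 m/s

At 11 km, from the table: ρ = 0.365 kg/m³.
Weight W = mg = 19700 × 9.81 = 1.933×10^5 N.
V_stall = √(2W/(ρ·S·CL,max)) = √(2 × 1.933×10^5 / (0.365 × 40.2 × 2.12))
V_stall = √12430 = 111 m/s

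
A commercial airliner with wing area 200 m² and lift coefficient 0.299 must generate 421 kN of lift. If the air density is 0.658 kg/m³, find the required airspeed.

v = 146 m/s

L = ½ρv²S·CL ⇒ v = √(2L/(ρ·S·CL))
v = √(2 × 4.21×10^5 / (0.658 × 200 × 0.299)) = √21400 = 146 m/s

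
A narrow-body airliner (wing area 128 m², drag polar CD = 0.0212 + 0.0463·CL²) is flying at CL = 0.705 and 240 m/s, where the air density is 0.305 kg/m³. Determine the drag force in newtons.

CD = 0.0212 + 0.0463 × 0.705² = 0.04421
D = ½ρv²S·CD = ½ × 0.305 × 240² × 128 × 0.04421 = 49700 N

D = 49700 N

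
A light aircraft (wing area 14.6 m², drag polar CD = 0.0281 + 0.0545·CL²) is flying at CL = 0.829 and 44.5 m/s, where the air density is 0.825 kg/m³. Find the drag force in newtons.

CD = 0.0281 + 0.0545 × 0.829² = 0.06555
D = ½ρv²S·CD = ½ × 0.825 × 44.5² × 14.6 × 0.06555 = 782 N

D = 782 N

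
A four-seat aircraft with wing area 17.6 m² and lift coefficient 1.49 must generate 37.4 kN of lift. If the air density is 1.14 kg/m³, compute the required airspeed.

L = ½ρv²S·CL ⇒ v = √(2L/(ρ·S·CL))
v = √(2 × 37400 / (1.14 × 17.6 × 1.49)) = √2502 = 50 m/s

v = 50 m/s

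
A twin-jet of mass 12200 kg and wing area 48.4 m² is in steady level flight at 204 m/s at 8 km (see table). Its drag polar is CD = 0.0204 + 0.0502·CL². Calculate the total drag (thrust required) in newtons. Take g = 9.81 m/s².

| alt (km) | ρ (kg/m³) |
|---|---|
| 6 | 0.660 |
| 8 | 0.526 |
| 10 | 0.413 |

At 8 km, from the table: ρ = 0.526 kg/m³.
Weight W = mg = 12200 × 9.81 = 1.1968×10^5 N; in level flight L = W.
Dynamic pressure q = 0.5 × 0.526 × 204² = 10950 Pa.
CL = W/(q·S) = 1.1968×10^5 / (10950 × 48.4) = 0.2259.
CD = 0.0204 + 0.0502 × 0.2259² = 0.02296.
D = q·S·CD = 10950 × 48.4 × 0.02296 = 12160 N

D = 12200 N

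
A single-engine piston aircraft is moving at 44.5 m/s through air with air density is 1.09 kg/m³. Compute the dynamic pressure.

q = ½ρv² = ½ × 1.09 × 44.5² = 1080 Pa

q = 1080 Pa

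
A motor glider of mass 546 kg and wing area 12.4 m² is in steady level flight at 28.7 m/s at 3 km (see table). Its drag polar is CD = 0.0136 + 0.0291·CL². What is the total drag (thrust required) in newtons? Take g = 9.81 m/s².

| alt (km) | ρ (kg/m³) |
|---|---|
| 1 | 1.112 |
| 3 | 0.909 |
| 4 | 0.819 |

D = 243 N

At 3 km, from the table: ρ = 0.909 kg/m³.
Weight W = mg = 546 × 9.81 = 5356.3 N; in level flight L = W.
Dynamic pressure q = 0.5 × 0.909 × 28.7² = 374.4 Pa.
CL = 2W/(ρv²S) = 2×5356.3/(0.909×28.7²×12.4) = 1.154.
CD = 0.0136 + 0.0291 × 1.154² = 0.05234.
D = q·S·CD = 374.4 × 12.4 × 0.05234 = 243 N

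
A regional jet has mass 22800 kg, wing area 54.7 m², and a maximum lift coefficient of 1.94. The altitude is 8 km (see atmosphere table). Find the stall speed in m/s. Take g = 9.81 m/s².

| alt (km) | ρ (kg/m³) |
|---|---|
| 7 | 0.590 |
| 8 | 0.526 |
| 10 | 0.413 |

At 8 km, from the table: ρ = 0.526 kg/m³.
Stall occurs when L = W at CL,max. W = mg = 22800 × 9.81 = 2.237×10^5 N.
From L = ½ρV²S·CL,max = W: V_stall = √(2W/(ρSCL,max)) = √(2·2.237×10^5/(0.526·54.7·1.94))
V_stall = √8014 = 89.5 m/s

V_stall = 89.5 m/s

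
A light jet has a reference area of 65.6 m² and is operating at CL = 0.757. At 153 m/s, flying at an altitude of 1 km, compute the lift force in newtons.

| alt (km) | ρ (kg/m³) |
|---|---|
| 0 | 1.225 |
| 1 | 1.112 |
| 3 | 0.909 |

At 1 km, from the table: ρ = 1.112 kg/m³.
Dynamic pressure q = ½ρv² = ½ × 1.112 × 153² = 13020 Pa.
L = q·S·CL = 13020 × 65.6 × 0.757 = 6.46×10^5 N ≈ 646 kN

L = 6.46×10^5 N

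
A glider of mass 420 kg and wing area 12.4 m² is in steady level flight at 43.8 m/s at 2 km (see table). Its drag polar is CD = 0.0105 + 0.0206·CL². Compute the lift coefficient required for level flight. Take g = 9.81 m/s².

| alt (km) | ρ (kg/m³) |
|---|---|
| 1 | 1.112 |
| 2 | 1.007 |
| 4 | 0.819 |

At 2 km, from the table: ρ = 1.007 kg/m³.
Weight W = mg = 420 × 9.81 = 4120.2 N; in level flight L = W.
q = ½ρv² = ½ × 1.007 × 43.8² = 965.9 Pa.
CL = W/(q·S) = 4120.2 / (965.9 × 12.4) = 0.344.

CL = 0.344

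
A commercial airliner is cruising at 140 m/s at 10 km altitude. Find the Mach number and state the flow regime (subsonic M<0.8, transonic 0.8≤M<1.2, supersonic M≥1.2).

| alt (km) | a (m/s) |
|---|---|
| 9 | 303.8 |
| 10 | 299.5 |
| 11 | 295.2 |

M = 0.467 (subsonic)

At 10 km, from the table: a = 299.5 m/s.
M = v/a = 140 / 299.5 = 0.467
M = 0.467 → subsonic.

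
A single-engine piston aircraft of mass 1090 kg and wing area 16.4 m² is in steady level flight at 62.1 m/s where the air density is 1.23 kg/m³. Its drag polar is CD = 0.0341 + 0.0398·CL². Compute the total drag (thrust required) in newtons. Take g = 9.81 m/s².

D = 1440 N

Level flight ⇒ L = W = m·g = 1090 × 9.81 = 10693 N.
Dynamic pressure q = 0.5 × 1.23 × 62.1² = 2372 Pa.
Required CL = L/(qS) = 10693/(2372·16.4) = 0.2749.
CD = 0.0341 + 0.0398 × 0.2749² = 0.03711.
D = q·S·CD = 2372 × 16.4 × 0.03711 = 1443 N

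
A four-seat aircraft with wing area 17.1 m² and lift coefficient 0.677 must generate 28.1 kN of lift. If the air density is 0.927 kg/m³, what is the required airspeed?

L = ½ρv²S·CL ⇒ v = √(2L/(ρ·S·CL))
v = √(2 × 28100 / (0.927 × 17.1 × 0.677)) = √5237 = 72.4 m/s

v = 72.4 m/s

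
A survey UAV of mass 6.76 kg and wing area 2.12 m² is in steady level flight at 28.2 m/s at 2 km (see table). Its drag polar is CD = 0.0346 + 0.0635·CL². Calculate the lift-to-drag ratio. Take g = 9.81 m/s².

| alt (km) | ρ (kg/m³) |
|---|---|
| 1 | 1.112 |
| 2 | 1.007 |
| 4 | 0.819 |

At 2 km, from the table: ρ = 1.007 kg/m³.
In steady level flight, lift balances weight: W = mg = 6.76 × 9.81 = 66.316 N.
Dynamic pressure q = 0.5 × 1.007 × 28.2² = 400.4 Pa.
CL = 2W/(ρv²S) = 2×66.316/(1.007×28.2²×2.12) = 0.07812.
CD = 0.0346 + 0.0635 × 0.07812² = 0.03499.
L/D = CL/CD = 0.07812 / 0.03499 = 2.23

L/D = 2.23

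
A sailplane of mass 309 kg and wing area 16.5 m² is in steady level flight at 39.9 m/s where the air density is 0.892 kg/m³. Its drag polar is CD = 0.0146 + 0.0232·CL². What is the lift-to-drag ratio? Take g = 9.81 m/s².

Level flight ⇒ L = W = m·g = 309 × 9.81 = 3031.3 N.
Dynamic pressure q = 0.5 × 0.892 × 39.9² = 710 Pa.
CL = W/(q·S) = 3031.3 / (710 × 16.5) = 0.2587.
CD = 0.0146 + 0.0232 × 0.2587² = 0.01615.
L/D = CL/CD = 0.2587 / 0.01615 = 16

L/D = 16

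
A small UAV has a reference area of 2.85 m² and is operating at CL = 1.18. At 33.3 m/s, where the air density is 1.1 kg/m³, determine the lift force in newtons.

Dynamic pressure q = ½ρv² = ½ × 1.1 × 33.3² = 609.9 Pa.
L = q·S·CL = 609.9 × 2.85 × 1.18 = 2050 N

L = 2050 N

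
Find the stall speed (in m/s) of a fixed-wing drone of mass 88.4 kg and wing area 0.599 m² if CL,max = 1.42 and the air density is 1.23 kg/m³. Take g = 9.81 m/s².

At stall, lift equals weight: L = W = m·g = 88.4 × 9.81 = 867.2 N.
From L = ½ρV²S·CL,max = W: V_stall = √(2W/(ρSCL,max)) = √(2·867.2/(1.23·0.599·1.42))
V_stall = √1658 = 40.7 m/s

V_stall = 40.7 m/s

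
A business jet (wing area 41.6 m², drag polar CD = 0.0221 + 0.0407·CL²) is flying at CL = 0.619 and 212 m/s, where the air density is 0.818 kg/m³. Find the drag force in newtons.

CD = 0.0221 + 0.0407 × 0.619² = 0.03769
D = ½ρv²S·CD = ½ × 0.818 × 212² × 41.6 × 0.03769 = 28800 N

D = 28800 N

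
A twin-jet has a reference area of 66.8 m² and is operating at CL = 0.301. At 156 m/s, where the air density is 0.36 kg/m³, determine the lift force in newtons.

L = ½ρv²S·CL = ½ × 0.36 × 156² × 66.8 × 0.301 = 88100 N ≈ 88.1 kN

L = 88100 N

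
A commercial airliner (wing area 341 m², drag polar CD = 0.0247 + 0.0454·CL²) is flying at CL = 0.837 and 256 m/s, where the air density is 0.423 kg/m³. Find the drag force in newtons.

CD = 0.0247 + 0.0454 × 0.837² = 0.05651
D = ½ρv²S·CD = ½ × 0.423 × 256² × 341 × 0.05651 = 2.67×10^5 N

D = 2.67×10^5 N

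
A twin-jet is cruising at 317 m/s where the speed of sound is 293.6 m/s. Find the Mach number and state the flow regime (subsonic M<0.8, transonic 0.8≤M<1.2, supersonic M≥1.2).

M = v/a = 317 / 293.6 = 1.08
M = 1.08 → transonic.

M = 1.08 (transonic)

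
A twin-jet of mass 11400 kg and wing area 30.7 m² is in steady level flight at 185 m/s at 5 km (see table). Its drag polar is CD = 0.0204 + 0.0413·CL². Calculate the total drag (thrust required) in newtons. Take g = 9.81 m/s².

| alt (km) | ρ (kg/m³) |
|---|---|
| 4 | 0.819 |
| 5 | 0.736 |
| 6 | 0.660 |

At 5 km, from the table: ρ = 0.736 kg/m³.
Level flight ⇒ L = W = m·g = 11400 × 9.81 = 1.1183×10^5 N.
q = ½ρv² = ½ × 0.736 × 185² = 12590 Pa.
CL = 2W/(ρv²S) = 2×1.1183×10^5/(0.736×185²×30.7) = 0.2892.
CD = 0.0204 + 0.0413 × 0.2892² = 0.02385.
D = q·S·CD = 12590 × 30.7 × 0.02385 = 9224 N

D = 9220 N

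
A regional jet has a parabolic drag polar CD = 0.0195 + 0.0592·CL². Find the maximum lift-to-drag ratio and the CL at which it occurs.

(L/D)max = 14.7, at CL = 0.574

For CD = CD0 + K·CL², (L/D)max occurs at CL* = √(CD0/K) and equals 1/(2√(K·CD0)).
(L/D)max = 1/(2√(0.0592 × 0.0195)) = 1/(2 × 0.03398) = 14.7
CL* = √(0.0195/0.0592) = 0.574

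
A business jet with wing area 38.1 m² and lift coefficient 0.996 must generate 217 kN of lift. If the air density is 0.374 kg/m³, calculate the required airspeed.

v = 175 m/s

L = ½ρv²S·CL ⇒ v = √(2L/(ρ·S·CL))
v = √(2 × 2.17×10^5 / (0.374 × 38.1 × 0.996)) = √30580 = 175 m/s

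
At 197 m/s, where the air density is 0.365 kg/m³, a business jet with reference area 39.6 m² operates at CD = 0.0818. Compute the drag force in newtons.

D = ½ρv²S·CD = ½ × 0.365 × 197² × 39.6 × 0.0818 = 22900 N ≈ 22.9 kN

D = 22900 N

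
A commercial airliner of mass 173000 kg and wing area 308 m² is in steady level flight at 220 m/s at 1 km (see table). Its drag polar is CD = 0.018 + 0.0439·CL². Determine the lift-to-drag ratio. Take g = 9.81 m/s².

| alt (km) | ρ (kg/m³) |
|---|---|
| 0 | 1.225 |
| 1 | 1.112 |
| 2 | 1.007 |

At 1 km, from the table: ρ = 1.112 kg/m³.
Level flight ⇒ L = W = m·g = 173000 × 9.81 = 1.6971×10^6 N.
q = ½ρv² = ½ × 1.112 × 220² = 26910 Pa.
CL = W/(q·S) = 1.6971×10^6 / (26910 × 308) = 0.2048.
CD = 0.018 + 0.0439 × 0.2048² = 0.01984.
L/D = CL/CD = 0.2048 / 0.01984 = 10.3

L/D = 10.3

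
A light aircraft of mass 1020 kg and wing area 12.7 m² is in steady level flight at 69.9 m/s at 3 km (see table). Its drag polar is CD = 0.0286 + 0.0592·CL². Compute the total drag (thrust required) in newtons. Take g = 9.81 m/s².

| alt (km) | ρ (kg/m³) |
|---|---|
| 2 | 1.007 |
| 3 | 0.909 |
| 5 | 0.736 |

D = 1020 N

At 3 km, from the table: ρ = 0.909 kg/m³.
In steady level flight, lift balances weight: W = mg = 1020 × 9.81 = 10006 N.
q = ½ρv² = ½ × 0.909 × 69.9² = 2221 Pa.
CL = 2W/(ρv²S) = 2×10006/(0.909×69.9²×12.7) = 0.3548.
CD = 0.0286 + 0.0592 × 0.3548² = 0.03605.
D = q·S·CD = 2221 × 12.7 × 0.03605 = 1017 N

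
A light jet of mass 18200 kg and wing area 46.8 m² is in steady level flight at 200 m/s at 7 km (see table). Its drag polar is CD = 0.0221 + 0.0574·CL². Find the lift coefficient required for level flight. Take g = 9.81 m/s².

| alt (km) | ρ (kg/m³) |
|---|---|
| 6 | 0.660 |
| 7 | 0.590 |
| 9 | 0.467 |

CL = 0.323

At 7 km, from the table: ρ = 0.590 kg/m³.
Weight W = mg = 18200 × 9.81 = 1.7854×10^5 N; in level flight L = W.
q = ½ρv² = ½ × 0.59 × 200² = 11800 Pa.
CL = 2W/(ρv²S) = 2×1.7854×10^5/(0.59×200²×46.8) = 0.3233.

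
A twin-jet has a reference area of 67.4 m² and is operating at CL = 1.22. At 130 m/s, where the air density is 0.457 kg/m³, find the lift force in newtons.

L = 3.18×10^5 N

Dynamic pressure q = ½ρv² = ½ × 0.457 × 130² = 3862 Pa.
L = q·S·CL = 3862 × 67.4 × 1.22 = 3.18×10^5 N ≈ 318 kN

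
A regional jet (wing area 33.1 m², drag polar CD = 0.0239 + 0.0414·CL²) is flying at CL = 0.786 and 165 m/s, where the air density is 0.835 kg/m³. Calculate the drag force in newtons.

D = 18600 N

CD = 0.0239 + 0.0414 × 0.786² = 0.04948
D = ½ρv²S·CD = ½ × 0.835 × 165² × 33.1 × 0.04948 = 18600 N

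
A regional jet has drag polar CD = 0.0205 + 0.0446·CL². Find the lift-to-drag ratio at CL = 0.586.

CD = 0.0205 + 0.0446 × 0.586² = 0.03582
L/D = CL/CD = 0.586 / 0.03582 = 16.4

L/D = 16.4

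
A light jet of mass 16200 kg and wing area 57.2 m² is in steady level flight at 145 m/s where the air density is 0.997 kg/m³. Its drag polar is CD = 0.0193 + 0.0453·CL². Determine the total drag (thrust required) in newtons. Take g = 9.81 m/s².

D = 13500 N

Weight W = mg = 16200 × 9.81 = 1.5892×10^5 N; in level flight L = W.
Dynamic pressure q = 0.5 × 0.997 × 145² = 10480 Pa.
CL = 2W/(ρv²S) = 2×1.5892×10^5/(0.997×145²×57.2) = 0.2651.
CD = 0.0193 + 0.0453 × 0.2651² = 0.02248.
D = q·S·CD = 10480 × 57.2 × 0.02248 = 13480 N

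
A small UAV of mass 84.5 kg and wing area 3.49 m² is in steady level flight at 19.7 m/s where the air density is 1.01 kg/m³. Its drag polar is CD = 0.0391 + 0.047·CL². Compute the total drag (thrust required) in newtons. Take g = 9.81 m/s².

D = 74 N

Weight W = mg = 84.5 × 9.81 = 828.95 N; in level flight L = W.
q = ½ρv² = ½ × 1.01 × 19.7² = 196 Pa.
Required CL = L/(qS) = 828.95/(196·3.49) = 1.212.
CD = 0.0391 + 0.047 × 1.212² = 0.1081.
D = q·S·CD = 196 × 3.49 × 0.1081 = 73.96 N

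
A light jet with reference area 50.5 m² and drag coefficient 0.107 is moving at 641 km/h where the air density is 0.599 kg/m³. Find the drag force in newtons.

D = 51300 N

Convert speed: v = 641 km/h ÷ 3.6 = 178.1 m/s.
Dynamic pressure q = ½ρv² = ½ × 0.599 × 178.1² = 9495 Pa.
D = q·S·CD = 9495 × 50.5 × 0.107 = 51300 N ≈ 51.3 kN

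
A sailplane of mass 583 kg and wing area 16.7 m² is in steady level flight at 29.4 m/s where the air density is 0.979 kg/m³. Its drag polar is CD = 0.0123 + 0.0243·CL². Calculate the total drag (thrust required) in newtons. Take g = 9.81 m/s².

D = 199 N

Level flight ⇒ L = W = m·g = 583 × 9.81 = 5719.2 N.
Dynamic pressure q = 0.5 × 0.979 × 29.4² = 423.1 Pa.
CL = W/(q·S) = 5719.2 / (423.1 × 16.7) = 0.8094.
CD = 0.0123 + 0.0243 × 0.8094² = 0.02822.
D = q·S·CD = 423.1 × 16.7 × 0.02822 = 199.4 N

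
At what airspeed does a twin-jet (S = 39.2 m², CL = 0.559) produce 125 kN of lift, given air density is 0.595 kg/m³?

v = 138 m/s

L = ½ρv²S·CL ⇒ v = √(2L/(ρ·S·CL))
v = √(2 × 1.25×10^5 / (0.595 × 39.2 × 0.559)) = √19170 = 138 m/s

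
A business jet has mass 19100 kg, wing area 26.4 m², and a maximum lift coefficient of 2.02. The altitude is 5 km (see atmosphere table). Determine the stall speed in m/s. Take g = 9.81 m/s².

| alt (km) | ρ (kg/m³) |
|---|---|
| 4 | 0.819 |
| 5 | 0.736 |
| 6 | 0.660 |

V_stall = 97.7 m/s

At 5 km, from the table: ρ = 0.736 kg/m³.
At stall, lift equals weight: L = W = m·g = 19100 × 9.81 = 1.874×10^5 N.
From L = ½ρV²S·CL,max = W: V_stall = √(2W/(ρSCL,max)) = √(2·1.874×10^5/(0.736·26.4·2.02))
V_stall = √9548 = 97.7 m/s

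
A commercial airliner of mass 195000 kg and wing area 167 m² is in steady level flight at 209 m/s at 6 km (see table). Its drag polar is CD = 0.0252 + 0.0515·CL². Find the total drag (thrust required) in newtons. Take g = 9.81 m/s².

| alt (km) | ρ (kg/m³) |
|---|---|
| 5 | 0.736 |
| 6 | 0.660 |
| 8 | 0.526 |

D = 1.39×10^5 N

At 6 km, from the table: ρ = 0.660 kg/m³.
Level flight ⇒ L = W = m·g = 195000 × 9.81 = 1.913×10^6 N.
q = ½ρv² = ½ × 0.66 × 209² = 14410 Pa.
CL = W/(q·S) = 1.913×10^6 / (14410 × 167) = 0.7947.
CD = 0.0252 + 0.0515 × 0.7947² = 0.05772.
D = q·S·CD = 14410 × 167 × 0.05772 = 1.39×10^5 N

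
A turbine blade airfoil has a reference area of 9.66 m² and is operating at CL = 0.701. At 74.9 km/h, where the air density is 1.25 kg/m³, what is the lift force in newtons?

Convert speed: v = 74.9 km/h ÷ 3.6 = 20.81 m/s.
L = ½ρv²S·CL = ½ × 1.25 × 20.81² × 9.66 × 0.701 = 1830 N

L = 1830 N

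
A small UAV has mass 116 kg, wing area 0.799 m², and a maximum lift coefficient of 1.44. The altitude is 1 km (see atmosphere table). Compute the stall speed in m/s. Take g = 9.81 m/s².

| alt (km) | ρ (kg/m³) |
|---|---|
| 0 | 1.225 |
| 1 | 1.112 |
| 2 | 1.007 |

V_stall = 42.2 m/s

At 1 km, from the table: ρ = 1.112 kg/m³.
At stall, lift equals weight: L = W = m·g = 116 × 9.81 = 1138 N.
V_stall = √(2W/(ρ·S·CL,max)) = √(2 × 1138 / (1.112 × 0.799 × 1.44))
V_stall = √1779 = 42.2 m/s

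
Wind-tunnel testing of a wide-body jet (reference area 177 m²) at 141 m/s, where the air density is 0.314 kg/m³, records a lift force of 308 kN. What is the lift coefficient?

CL = 0.557

From L = ½ρv²S·CL, rearranging gives CL = 2L/(ρv²S).
CL = 2 × 3.08×10^5 / (0.314 × 141² × 177) = 0.557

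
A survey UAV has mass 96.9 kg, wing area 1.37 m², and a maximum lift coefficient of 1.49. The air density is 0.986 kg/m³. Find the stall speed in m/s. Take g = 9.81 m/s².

At stall, lift equals weight: L = W = m·g = 96.9 × 9.81 = 950.6 N.
V_stall = √(2W/(ρ·S·CL,max)) = √(2 × 950.6 / (0.986 × 1.37 × 1.49))
V_stall = √944.6 = 30.7 m/s

V_stall = 30.7 m/s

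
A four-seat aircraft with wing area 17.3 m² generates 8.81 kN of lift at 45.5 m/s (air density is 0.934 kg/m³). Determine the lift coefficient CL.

CL = 0.527

From L = ½ρv²S·CL, rearranging gives CL = 2L/(ρv²S).
CL = 2 × 8810 / (0.934 × 45.5² × 17.3) = 0.527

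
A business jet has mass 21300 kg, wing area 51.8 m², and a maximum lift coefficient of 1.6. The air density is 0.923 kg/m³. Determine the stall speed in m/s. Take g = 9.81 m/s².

Weight W = mg = 21300 × 9.81 = 2.09×10^5 N.
From L = ½ρV²S·CL,max = W: V_stall = √(2W/(ρSCL,max)) = √(2·2.09×10^5/(0.923·51.8·1.6))
V_stall = √5463 = 73.9 m/s

V_stall = 73.9 m/s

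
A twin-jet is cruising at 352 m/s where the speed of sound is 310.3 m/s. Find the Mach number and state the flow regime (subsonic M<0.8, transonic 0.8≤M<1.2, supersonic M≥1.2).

M = 1.13 (transonic)

M = v/a = 352 / 310.3 = 1.13
M = 1.13 → transonic.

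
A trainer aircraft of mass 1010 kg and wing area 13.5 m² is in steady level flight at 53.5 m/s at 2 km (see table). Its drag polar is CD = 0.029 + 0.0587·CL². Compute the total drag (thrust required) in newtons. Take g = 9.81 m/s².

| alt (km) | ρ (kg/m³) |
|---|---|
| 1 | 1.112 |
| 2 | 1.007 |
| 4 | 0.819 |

At 2 km, from the table: ρ = 1.007 kg/m³.
Level flight ⇒ L = W = m·g = 1010 × 9.81 = 9908.1 N.
q = ½ρv² = ½ × 1.007 × 53.5² = 1441 Pa.
Required CL = L/(qS) = 9908.1/(1441·13.5) = 0.5093.
CD = 0.029 + 0.0587 × 0.5093² = 0.04422.
D = q·S·CD = 1441 × 13.5 × 0.04422 = 860.4 N

D = 860 N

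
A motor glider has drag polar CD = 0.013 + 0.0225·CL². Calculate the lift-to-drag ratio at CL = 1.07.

CD = 0.013 + 0.0225 × 1.07² = 0.03876
L/D = CL/CD = 1.07 / 0.03876 = 27.6

L/D = 27.6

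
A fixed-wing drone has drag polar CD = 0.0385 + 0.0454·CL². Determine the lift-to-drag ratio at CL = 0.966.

L/D = 11.9

CD = 0.0385 + 0.0454 × 0.966² = 0.08087
L/D = CL/CD = 0.966 / 0.08087 = 11.9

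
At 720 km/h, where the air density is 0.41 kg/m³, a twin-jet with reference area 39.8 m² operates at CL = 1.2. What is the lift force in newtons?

Convert speed: v = 720 km/h ÷ 3.6 = 200 m/s.
Dynamic pressure q = ½ρv² = ½ × 0.41 × 200² = 8200 Pa.
L = q·S·CL = 8200 × 39.8 × 1.2 = 3.92×10^5 N ≈ 392 kN

L = 3.92×10^5 N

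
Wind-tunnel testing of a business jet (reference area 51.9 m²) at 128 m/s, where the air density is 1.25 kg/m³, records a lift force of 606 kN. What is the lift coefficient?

CL = 1.14

From L = ½ρv²S·CL, rearranging gives CL = 2L/(ρv²S).
CL = 2 × 6.06×10^5 / (1.25 × 128² × 51.9) = 1.14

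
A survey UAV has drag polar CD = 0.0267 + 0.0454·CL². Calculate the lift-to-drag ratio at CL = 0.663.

CD = 0.0267 + 0.0454 × 0.663² = 0.04666
L/D = CL/CD = 0.663 / 0.04666 = 14.2

L/D = 14.2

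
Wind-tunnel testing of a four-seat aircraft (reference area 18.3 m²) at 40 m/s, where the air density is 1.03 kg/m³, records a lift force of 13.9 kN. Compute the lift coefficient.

CL = 0.922

From L = ½ρv²S·CL, rearranging gives CL = 2L/(ρv²S).
CL = 2 × 13900 / (1.03 × 40² × 18.3) = 0.922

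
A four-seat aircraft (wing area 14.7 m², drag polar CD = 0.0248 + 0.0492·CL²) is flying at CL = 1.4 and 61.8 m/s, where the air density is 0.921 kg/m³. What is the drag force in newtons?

CD = 0.0248 + 0.0492 × 1.4² = 0.1212
D = ½ρv²S·CD = ½ × 0.921 × 61.8² × 14.7 × 0.1212 = 3130 N

D = 3130 N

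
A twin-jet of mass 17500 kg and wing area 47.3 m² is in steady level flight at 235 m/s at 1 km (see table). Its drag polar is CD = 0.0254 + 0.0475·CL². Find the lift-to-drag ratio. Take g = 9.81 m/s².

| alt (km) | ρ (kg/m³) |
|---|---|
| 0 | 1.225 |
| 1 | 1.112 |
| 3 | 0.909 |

L/D = 4.54

At 1 km, from the table: ρ = 1.112 kg/m³.
Level flight ⇒ L = W = m·g = 17500 × 9.81 = 1.7168×10^5 N.
q = ½ρv² = ½ × 1.112 × 235² = 30710 Pa.
Required CL = L/(qS) = 1.7168×10^5/(30710·47.3) = 0.1182.
CD = 0.0254 + 0.0475 × 0.1182² = 0.02606.
L/D = CL/CD = 0.1182 / 0.02606 = 4.54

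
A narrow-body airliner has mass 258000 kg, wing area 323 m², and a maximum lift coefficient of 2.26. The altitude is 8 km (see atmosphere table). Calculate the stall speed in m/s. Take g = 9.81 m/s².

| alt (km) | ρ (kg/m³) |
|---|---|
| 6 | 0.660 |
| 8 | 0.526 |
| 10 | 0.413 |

V_stall = 115 m/s

At 8 km, from the table: ρ = 0.526 kg/m³.
Stall occurs when L = W at CL,max. W = mg = 258000 × 9.81 = 2.531×10^6 N.
V_stall = √(2W/(ρ·S·CL,max)) = √(2 × 2.531×10^6 / (0.526 × 323 × 2.26))
V_stall = √13180 = 115 m/s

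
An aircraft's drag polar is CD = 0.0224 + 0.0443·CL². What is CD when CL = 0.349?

CD = 0.0278

CD = 0.0224 + 0.0443 × 0.349² = 0.0224 + 0.005396 = 0.0278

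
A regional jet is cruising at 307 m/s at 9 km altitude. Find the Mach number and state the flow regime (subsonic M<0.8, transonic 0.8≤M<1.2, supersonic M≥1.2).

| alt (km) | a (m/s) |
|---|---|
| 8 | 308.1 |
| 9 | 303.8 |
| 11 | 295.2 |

At 9 km, from the table: a = 303.8 m/s.
M = v/a = 307 / 303.8 = 1.01
M = 1.01 → transonic.

M = 1.01 (transonic)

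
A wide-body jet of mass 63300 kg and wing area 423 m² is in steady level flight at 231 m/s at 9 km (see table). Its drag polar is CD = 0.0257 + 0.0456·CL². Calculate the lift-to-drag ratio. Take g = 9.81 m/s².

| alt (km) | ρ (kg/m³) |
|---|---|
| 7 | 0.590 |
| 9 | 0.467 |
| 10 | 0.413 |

L/D = 4.47

At 9 km, from the table: ρ = 0.467 kg/m³.
Level flight ⇒ L = W = m·g = 63300 × 9.81 = 6.2097×10^5 N.
q = ½ρv² = ½ × 0.467 × 231² = 12460 Pa.
Required CL = L/(qS) = 6.2097×10^5/(12460·423) = 0.1178.
CD = 0.0257 + 0.0456 × 0.1178² = 0.02633.
L/D = CL/CD = 0.1178 / 0.02633 = 4.47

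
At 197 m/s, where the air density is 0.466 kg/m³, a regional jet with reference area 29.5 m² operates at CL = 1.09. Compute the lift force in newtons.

L = 2.91×10^5 N

L = ½ρv²S·CL = ½ × 0.466 × 197² × 29.5 × 1.09 = 2.91×10^5 N ≈ 291 kN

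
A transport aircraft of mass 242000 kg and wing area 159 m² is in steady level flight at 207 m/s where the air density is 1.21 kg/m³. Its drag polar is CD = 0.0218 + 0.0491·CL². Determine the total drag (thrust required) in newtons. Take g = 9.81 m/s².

D = 1.57×10^5 N

Level flight ⇒ L = W = m·g = 242000 × 9.81 = 2.374×10^6 N.
q = ½ρv² = ½ × 1.21 × 207² = 25920 Pa.
CL = 2W/(ρv²S) = 2×2.374×10^6/(1.21×207²×159) = 0.576.
CD = 0.0218 + 0.0491 × 0.576² = 0.03809.
D = q·S·CD = 25920 × 159 × 0.03809 = 1.57×10^5 N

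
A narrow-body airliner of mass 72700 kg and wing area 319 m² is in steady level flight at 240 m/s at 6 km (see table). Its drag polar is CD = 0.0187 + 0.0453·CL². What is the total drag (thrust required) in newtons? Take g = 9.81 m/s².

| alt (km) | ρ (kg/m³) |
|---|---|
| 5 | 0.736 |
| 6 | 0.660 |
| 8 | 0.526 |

At 6 km, from the table: ρ = 0.660 kg/m³.
Level flight ⇒ L = W = m·g = 72700 × 9.81 = 7.1319×10^5 N.
Dynamic pressure q = 0.5 × 0.66 × 240² = 19010 Pa.
Required CL = L/(qS) = 7.1319×10^5/(19010·319) = 0.1176.
CD = 0.0187 + 0.0453 × 0.1176² = 0.01933.
D = q·S·CD = 19010 × 319 × 0.01933 = 1.172×10^5 N

D = 1.17×10^5 N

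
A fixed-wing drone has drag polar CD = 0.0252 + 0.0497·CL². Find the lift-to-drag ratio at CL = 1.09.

L/D = 12.9

CD = 0.0252 + 0.0497 × 1.09² = 0.08425
L/D = CL/CD = 1.09 / 0.08425 = 12.9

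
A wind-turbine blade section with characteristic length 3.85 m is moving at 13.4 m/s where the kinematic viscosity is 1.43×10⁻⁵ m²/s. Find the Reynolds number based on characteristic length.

Re = 3.61×10^6

Re = v·c/ν = 13.4 × 3.85 / (1.43×10⁻⁵) = 3.61×10^6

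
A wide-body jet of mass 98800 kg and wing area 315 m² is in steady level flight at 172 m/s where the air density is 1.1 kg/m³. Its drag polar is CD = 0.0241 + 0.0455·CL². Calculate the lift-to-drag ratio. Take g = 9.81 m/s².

L/D = 7.35

Weight W = mg = 98800 × 9.81 = 9.6923×10^5 N; in level flight L = W.
q = ½ρv² = ½ × 1.1 × 172² = 16270 Pa.
CL = 2W/(ρv²S) = 2×9.6923×10^5/(1.1×172²×315) = 0.1891.
CD = 0.0241 + 0.0455 × 0.1891² = 0.02573.
L/D = CL/CD = 0.1891 / 0.02573 = 7.35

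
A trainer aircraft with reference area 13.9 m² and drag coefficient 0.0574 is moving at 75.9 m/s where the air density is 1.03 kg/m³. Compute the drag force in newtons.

Dynamic pressure q = ½ρv² = ½ × 1.03 × 75.9² = 2967 Pa.
D = q·S·CD = 2967 × 13.9 × 0.0574 = 2370 N

D = 2370 N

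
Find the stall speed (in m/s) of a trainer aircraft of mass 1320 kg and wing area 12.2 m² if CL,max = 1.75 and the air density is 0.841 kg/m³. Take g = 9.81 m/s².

At stall, lift equals weight: L = W = m·g = 1320 × 9.81 = 12950 N.
From L = ½ρV²S·CL,max = W: V_stall = √(2W/(ρSCL,max)) = √(2·12950/(0.841·12.2·1.75))
V_stall = √1442 = 38 m/s

V_stall = 38 m/s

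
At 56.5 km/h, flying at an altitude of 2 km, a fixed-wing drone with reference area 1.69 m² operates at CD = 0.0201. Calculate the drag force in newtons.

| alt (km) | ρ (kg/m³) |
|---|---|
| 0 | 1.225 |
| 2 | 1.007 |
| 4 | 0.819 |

D = 4.21 N

At 2 km, from the table: ρ = 1.007 kg/m³.
Convert speed: v = 56.5 km/h ÷ 3.6 = 15.69 m/s.
Dynamic pressure q = ½ρv² = ½ × 1.007 × 15.69² = 124 Pa.
D = q·S·CD = 124 × 1.69 × 0.0201 = 4.21 N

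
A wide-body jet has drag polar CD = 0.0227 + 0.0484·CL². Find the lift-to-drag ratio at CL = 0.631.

L/D = 15

CD = 0.0227 + 0.0484 × 0.631² = 0.04197
L/D = CL/CD = 0.631 / 0.04197 = 15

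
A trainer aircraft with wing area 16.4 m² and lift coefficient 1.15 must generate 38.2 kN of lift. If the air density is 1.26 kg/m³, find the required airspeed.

L = ½ρv²S·CL ⇒ v = √(2L/(ρ·S·CL))
v = √(2 × 38200 / (1.26 × 16.4 × 1.15)) = √3215 = 56.7 m/s

v = 56.7 m/s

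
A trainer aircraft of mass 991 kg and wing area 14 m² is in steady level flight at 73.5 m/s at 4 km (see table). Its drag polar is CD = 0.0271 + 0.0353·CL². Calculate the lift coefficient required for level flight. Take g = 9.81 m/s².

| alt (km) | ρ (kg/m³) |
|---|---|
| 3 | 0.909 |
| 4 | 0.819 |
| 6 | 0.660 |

At 4 km, from the table: ρ = 0.819 kg/m³.
Weight W = mg = 991 × 9.81 = 9721.7 N; in level flight L = W.
Dynamic pressure q = 0.5 × 0.819 × 73.5² = 2212 Pa.
Required CL = L/(qS) = 9721.7/(2212·14) = 0.3139.

CL = 0.314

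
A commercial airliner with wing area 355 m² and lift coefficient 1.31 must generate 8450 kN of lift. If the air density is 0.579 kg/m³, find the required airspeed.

v = 251 m/s

L = ½ρv²S·CL ⇒ v = √(2L/(ρ·S·CL))
v = √(2 × 8.45×10^6 / (0.579 × 355 × 1.31)) = √62760 = 251 m/s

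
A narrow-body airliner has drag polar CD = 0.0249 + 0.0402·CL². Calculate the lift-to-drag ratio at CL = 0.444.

L/D = 13.5

CD = 0.0249 + 0.0402 × 0.444² = 0.03282
L/D = CL/CD = 0.444 / 0.03282 = 13.5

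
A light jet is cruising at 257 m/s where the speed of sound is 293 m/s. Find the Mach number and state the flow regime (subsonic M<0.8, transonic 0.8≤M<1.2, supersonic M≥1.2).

M = v/a = 257 / 293 = 0.877
M = 0.877 → transonic.

M = 0.877 (transonic)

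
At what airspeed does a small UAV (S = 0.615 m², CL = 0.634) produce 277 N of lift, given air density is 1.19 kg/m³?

L = ½ρv²S·CL ⇒ v = √(2L/(ρ·S·CL))
v = √(2 × 277 / (1.19 × 0.615 × 0.634)) = √1194 = 34.6 m/s

v = 34.6 m/s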